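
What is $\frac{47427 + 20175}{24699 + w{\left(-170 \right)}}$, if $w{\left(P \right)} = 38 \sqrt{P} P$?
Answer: $\frac{1669701798}{7704412601} + \frac{436708920 i \sqrt{170}}{7704412601} \approx 0.21672 + 0.73906 i$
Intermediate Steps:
$w{\left(P \right)} = 38 P^{\frac{3}{2}}$
$\frac{47427 + 20175}{24699 + w{\left(-170 \right)}} = \frac{47427 + 20175}{24699 + 38 \left(-170\right)^{\frac{3}{2}}} = \frac{67602}{24699 + 38 \left(- 170 i \sqrt{170}\right)} = \frac{67602}{24699 - 6460 i \sqrt{170}}$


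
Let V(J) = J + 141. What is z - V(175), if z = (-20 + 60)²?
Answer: 1284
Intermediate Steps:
V(J) = 141 + J
z = 1600 (z = 40² = 1600)
z - V(175) = 1600 - (141 + 175) = 1600 - 1*316 = 1600 - 316 = 1284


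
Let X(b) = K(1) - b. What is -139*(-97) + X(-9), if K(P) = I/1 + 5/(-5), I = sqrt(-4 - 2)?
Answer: 13491 + I*sqrt(6) ≈ 13491.0 + 2.4495*I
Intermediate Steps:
I = I*sqrt(6) (I = sqrt(-6) = I*sqrt(6) ≈ 2.4495*I)
K(P) = -1 + I*sqrt(6) (K(P) = (I*sqrt(6))/1 + 5/(-5) = (I*sqrt(6))*1 + 5*(-1/5) = I*sqrt(6) - 1 = -1 + I*sqrt(6))
X(b) = -1 - b + I*sqrt(6) (X(b) = (-1 + I*sqrt(6)) - b = -1 - b + I*sqrt(6))
-139*(-97) + X(-9) = -139*(-97) + (-1 - 1*(-9) + I*sqrt(6)) = 13483 + (-1 + 9 + I*sqrt(6)) = 13483 + (8 + I*sqrt(6)) = 13491 + I*sqrt(6)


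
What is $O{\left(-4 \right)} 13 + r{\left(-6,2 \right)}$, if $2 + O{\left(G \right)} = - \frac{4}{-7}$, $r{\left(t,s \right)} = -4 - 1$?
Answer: $- \frac{165}{7} \approx -23.571$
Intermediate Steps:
$r{\left(t,s \right)} = -5$ ($r{\left(t,s \right)} = -4 - 1 = -5$)
$O{\left(G \right)} = - \frac{10}{7}$ ($O{\left(G \right)} = -2 - \frac{4}{-7} = -2 - - \frac{4}{7} = -2 + \frac{4}{7} = - \frac{10}{7}$)
$O{\left(-4 \right)} 13 + r{\left(-6,2 \right)} = \left(- \frac{10}{7}\right) 13 - 5 = - \frac{130}{7} - 5 = - \frac{165}{7}$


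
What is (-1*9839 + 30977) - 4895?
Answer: 16243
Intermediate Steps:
(-1*9839 + 30977) - 4895 = (-9839 + 30977) - 4895 = 21138 - 4895 = 16243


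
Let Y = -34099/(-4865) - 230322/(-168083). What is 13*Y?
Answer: 89075723711/817723795 ≈ 108.93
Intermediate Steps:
Y = 6851978747/817723795 (Y = -34099*(-1/4865) - 230322*(-1/168083) = 34099/4865 + 230322/168083 = 6851978747/817723795 ≈ 8.3793)
13*Y = 13*(6851978747/817723795) = 89075723711/817723795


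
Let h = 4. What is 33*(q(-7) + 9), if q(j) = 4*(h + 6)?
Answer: 1617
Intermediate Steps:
q(j) = 40 (q(j) = 4*(4 + 6) = 4*10 = 40)
33*(q(-7) + 9) = 33*(40 + 9) = 33*49 = 1617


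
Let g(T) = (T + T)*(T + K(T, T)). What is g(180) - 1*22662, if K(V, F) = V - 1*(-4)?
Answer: 108378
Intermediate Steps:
K(V, F) = 4 + V (K(V, F) = V + 4 = 4 + V)
g(T) = 2*T*(4 + 2*T) (g(T) = (T + T)*(T + (4 + T)) = (2*T)*(4 + 2*T) = 2*T*(4 + 2*T))
g(180) - 1*22662 = 4*180*(2 + 180) - 1*22662 = 4*180*182 - 22662 = 131040 - 22662 = 108378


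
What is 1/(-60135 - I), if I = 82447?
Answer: -1/142582 ≈ -7.0135e-6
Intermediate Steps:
1/(-60135 - I) = 1/(-60135 - 1*82447) = 1/(-60135 - 82447) = 1/(-142582) = -1/142582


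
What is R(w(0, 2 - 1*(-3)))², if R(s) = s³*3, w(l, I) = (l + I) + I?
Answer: 9000000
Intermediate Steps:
w(l, I) = l + 2*I (w(l, I) = (I + l) + I = l + 2*I)
R(s) = 3*s³
R(w(0, 2 - 1*(-3)))² = (3*(0 + 2*(2 - 1*(-3)))³)² = (3*(0 + 2*(2 + 3))³)² = (3*(0 + 2*5)³)² = (3*(0 + 10)³)² = (3*10³)² = (3*1000)² = 3000² = 9000000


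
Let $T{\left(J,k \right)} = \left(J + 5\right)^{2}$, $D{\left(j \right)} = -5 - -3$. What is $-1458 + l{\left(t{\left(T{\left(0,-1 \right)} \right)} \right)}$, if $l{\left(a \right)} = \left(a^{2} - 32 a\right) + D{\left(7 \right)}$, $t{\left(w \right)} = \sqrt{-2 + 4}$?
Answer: $-1458 - 32 \sqrt{2} \approx -1503.3$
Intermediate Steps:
$D{\left(j \right)} = -2$ ($D{\left(j \right)} = -5 + 3 = -2$)
$T{\left(J,k \right)} = \left(5 + J\right)^{2}$
$t{\left(w \right)} = \sqrt{2}$
$l{\left(a \right)} = -2 + a^{2} - 32 a$ ($l{\left(a \right)} = \left(a^{2} - 32 a\right) - 2 = -2 + a^{2} - 32 a$)
$-1458 + l{\left(t{\left(T{\left(0,-1 \right)} \right)} \right)} = -1458 - \left(2 - 2 + 32 \sqrt{2}\right) = -1458 - 32 \sqrt{2}$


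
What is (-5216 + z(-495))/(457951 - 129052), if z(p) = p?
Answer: -5711/328899 ≈ -0.017364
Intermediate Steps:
(-5216 + z(-495))/(457951 - 129052) = (-5216 - 495)/(457951 - 129052) = -5711/328899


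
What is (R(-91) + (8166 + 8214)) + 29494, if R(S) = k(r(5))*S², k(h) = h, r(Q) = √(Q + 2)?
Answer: 45874 + 8281*√7 ≈ 67784.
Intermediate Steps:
r(Q) = √(2 + Q)
R(S) = √7*S² (R(S) = √(2 + 5)*S² = √7*S²)
(R(-91) + (8166 + 8214)) + 29494 = (√7*(-91)² + (8166 + 8214)) + 29494 = (√7*8281 + 16380) + 29494 = (8281*√7 + 16380) + 29494 = (16380 + 8281*√7) + 29494 = 45874 + 8281*√7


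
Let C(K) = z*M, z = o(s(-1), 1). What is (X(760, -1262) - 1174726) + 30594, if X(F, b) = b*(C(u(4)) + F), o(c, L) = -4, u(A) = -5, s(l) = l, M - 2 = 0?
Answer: -2093156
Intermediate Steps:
M = 2 (M = 2 + 0 = 2)
z = -4
C(K) = -8 (C(K) = -4*2 = -8)
X(F, b) = b*(-8 + F)
(X(760, -1262) - 1174726) + 30594 = (-1262*(-8 + 760) - 1174726) + 30594 = (-1262*752 - 1174726) + 30594 = (-949024 - 1174726) + 30594 = -2123750 + 30594 = -2093156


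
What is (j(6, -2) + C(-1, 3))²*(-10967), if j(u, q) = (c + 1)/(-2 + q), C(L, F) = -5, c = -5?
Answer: -175472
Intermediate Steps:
j(u, q) = -4/(-2 + q) (j(u, q) = (-5 + 1)/(-2 + q) = -4/(-2 + q))
(j(6, -2) + C(-1, 3))²*(-10967) = (-4/(-2 - 2) - 5)²*(-10967) = (-4/(-4) - 5)²*(-10967) = (-4*(-¼) - 5)²*(-10967) = (1 - 5)²*(-10967) = (-4)²*(-10967) = 16*(-10967) = -175472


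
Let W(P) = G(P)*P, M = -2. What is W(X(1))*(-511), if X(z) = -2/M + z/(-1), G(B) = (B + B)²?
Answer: 0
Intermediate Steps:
G(B) = 4*B² (G(B) = (2*B)² = 4*B²)
X(z) = 1 - z (X(z) = -2/(-2) + z/(-1) = -2*(-½) + z*(-1) = 1 - z)
W(P) = 4*P³ (W(P) = (4*P²)*P = 4*P³)
W(X(1))*(-511) = (4*(1 - 1*1)³)*(-511) = (4*(1 - 1)³)*(-511) = (4*0³)*(-511) = (4*0)*(-511) = 0*(-511) = 0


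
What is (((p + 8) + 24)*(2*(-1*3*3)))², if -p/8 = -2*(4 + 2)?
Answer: 5308416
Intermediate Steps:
p = 96 (p = -(-16)*(4 + 2) = -(-16)*6 = -8*(-12) = 96)
(((p + 8) + 24)*(2*(-1*3*3)))² = (((96 + 8) + 24)*(2*(-1*3*3)))² = ((104 + 24)*(2*(-3*3)))² = (128*(2*(-9)))² = (128*(-18))² = (-2304)² = 5308416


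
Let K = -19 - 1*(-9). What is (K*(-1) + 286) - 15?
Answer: 281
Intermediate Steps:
K = -10 (K = -19 + 9 = -10)
(K*(-1) + 286) - 15 = (-10*(-1) + 286) - 15 = (10 + 286) - 15 = 296 - 15 = 281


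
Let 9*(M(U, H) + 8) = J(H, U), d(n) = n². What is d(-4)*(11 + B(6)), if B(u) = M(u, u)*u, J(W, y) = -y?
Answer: -656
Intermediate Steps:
M(U, H) = -8 - U/9 (M(U, H) = -8 + (-U)/9 = -8 - U/9)
B(u) = u*(-8 - u/9) (B(u) = (-8 - u/9)*u = u*(-8 - u/9))
d(-4)*(11 + B(6)) = (-4)²*(11 + (⅑)*6*(-72 - 1*6)) = 16*(11 + (⅑)*6*(-72 - 6)) = 16*(11 + (⅑)*6*(-78)) = 16*(11 - 52) = 16*(-41) = -656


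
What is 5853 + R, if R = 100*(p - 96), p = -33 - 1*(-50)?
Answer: -2047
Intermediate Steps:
p = 17 (p = -33 + 50 = 17)
R = -7900 (R = 100*(17 - 96) = 100*(-79) = -7900)
5853 + R = 5853 - 7900 = -2047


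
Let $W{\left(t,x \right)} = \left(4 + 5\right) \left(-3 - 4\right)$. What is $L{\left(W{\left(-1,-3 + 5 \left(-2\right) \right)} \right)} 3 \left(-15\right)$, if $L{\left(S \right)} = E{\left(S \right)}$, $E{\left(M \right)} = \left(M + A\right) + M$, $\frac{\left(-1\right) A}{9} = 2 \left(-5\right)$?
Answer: $1620$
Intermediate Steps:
$W{\left(t,x \right)} = -63$ ($W{\left(t,x \right)} = 9 \left(-7\right) = -63$)
$A = 90$ ($A = - 9 \cdot 2 \left(-5\right) = \left(-9\right) \left(-10\right) = 90$)
$E{\left(M \right)} = 90 + 2 M$ ($E{\left(M \right)} = \left(M + 90\right) + M = \left(90 + M\right) + M = 90 + 2 M$)
$L{\left(S \right)} = 90 + 2 S$
$L{\left(W{\left(-1,-3 + 5 \left(-2\right) \right)} \right)} 3 \left(-15\right) = \left(90 + 2 \left(-63\right)\right) 3 \left(-15\right) = \left(90 - 126\right) 3 \left(-15\right) = \left(-36\right) 3 \left(-15\right) = \left(-108\right) \left(-15\right) = 1620$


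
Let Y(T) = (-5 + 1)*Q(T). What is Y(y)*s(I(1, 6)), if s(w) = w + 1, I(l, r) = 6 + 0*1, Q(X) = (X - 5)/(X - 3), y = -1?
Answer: -42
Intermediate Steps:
Q(X) = (-5 + X)/(-3 + X)
I(l, r) = 6 (I(l, r) = 6 + 0 = 6)
Y(T) = -4*(-5 + T)/(-3 + T) (Y(T) = (-5 + 1)*((-5 + T)/(-3 + T)) = -4*(-5 + T)/(-3 + T))
s(w) = 1 + w
Y(y)*s(I(1, 6)) = (4*(5 - 1*(-1))/(-3 - 1))*(1 + 6) = (4*(5 + 1)/(-4))*7 = (4*(-¼)*6)*7 = -6*7 = -42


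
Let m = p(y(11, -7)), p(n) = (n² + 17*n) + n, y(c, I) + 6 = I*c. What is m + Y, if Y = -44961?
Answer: -39566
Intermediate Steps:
y(c, I) = -6 + I*c
p(n) = n² + 18*n
m = 5395 (m = (-6 - 7*11)*(18 + (-6 - 7*11)) = (-6 - 77)*(18 + (-6 - 77)) = -83*(18 - 83) = -83*(-65) = 5395)
m + Y = 5395 - 44961 = -39566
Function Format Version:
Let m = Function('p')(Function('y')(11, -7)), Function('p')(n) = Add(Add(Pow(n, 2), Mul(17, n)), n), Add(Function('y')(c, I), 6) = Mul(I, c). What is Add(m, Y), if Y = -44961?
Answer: -39566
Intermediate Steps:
Function('y')(c, I) = Add(-6, Mul(I, c))
Function('p')(n) = Add(Pow(n, 2), Mul(18, n))
m = 5395 (m = Mul(Add(-6, Mul(-7, 11)), Add(18, Add(-6, Mul(-7, 11)))) = Mul(Add(-6, -77), Add(18, Add(-6, -77))) = Mul(-83, Add(18, -83)) = Mul(-83, -65) = 5395)
Add(m, Y) = Add(5395, -44961) = -39566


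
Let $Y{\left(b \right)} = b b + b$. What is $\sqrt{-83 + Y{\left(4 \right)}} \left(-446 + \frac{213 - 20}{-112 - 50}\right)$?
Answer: $- \frac{72445 i \sqrt{7}}{54} \approx - 3549.5 i$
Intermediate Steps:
$Y{\left(b \right)} = b + b^{2}$ ($Y{\left(b \right)} = b^{2} + b = b + b^{2}$)
$\sqrt{-83 + Y{\left(4 \right)}} \left(-446 + \frac{213 - 20}{-112 - 50}\right) = \sqrt{-83 + 4 \left(1 + 4\right)} \left(-446 + \frac{213 - 20}{-112 - 50}\right) = \sqrt{-83 + 4 \cdot 5} \left(-446 + \frac{193}{-162}\right) = \sqrt{-83 + 20} \left(-446 + 193 \left(- \frac{1}{162}\right)\right) = \sqrt{-63} \left(-446 - \frac{193}{162}\right) = 3 i \sqrt{7} \left(- \frac{72445}{162}\right) = - \frac{72445 i \sqrt{7}}{54}$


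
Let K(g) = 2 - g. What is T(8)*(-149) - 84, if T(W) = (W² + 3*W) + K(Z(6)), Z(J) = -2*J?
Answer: -15282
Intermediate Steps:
T(W) = 14 + W² + 3*W (T(W) = (W² + 3*W) + (2 - (-2)*6) = (W² + 3*W) + (2 - 1*(-12)) = (W² + 3*W) + (2 + 12) = (W² + 3*W) + 14 = 14 + W² + 3*W)
T(8)*(-149) - 84 = (14 + 8² + 3*8)*(-149) - 84 = (14 + 64 + 24)*(-149) - 84 = 102*(-149) - 84 = -15198 - 84 = -15282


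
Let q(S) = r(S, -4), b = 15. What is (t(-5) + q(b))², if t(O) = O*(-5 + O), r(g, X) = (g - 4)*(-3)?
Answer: 289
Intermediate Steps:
r(g, X) = 12 - 3*g (r(g, X) = (-4 + g)*(-3) = 12 - 3*g)
q(S) = 12 - 3*S
(t(-5) + q(b))² = (-5*(-5 - 5) + (12 - 3*15))² = (-5*(-10) + (12 - 45))² = (50 - 33)² = 17² = 289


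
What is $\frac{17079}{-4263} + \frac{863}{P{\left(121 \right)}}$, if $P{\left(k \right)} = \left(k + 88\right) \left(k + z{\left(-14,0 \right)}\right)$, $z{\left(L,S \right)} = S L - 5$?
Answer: $- \frac{4717061}{1187956} \approx -3.9707$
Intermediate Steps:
$z{\left(L,S \right)} = -5 + L S$ ($z{\left(L,S \right)} = L S - 5 = -5 + L S$)
$P{\left(k \right)} = \left(-5 + k\right) \left(88 + k\right)$ ($P{\left(k \right)} = \left(k + 88\right) \left(k - 5\right) = \left(88 + k\right) \left(k + \left(-5 + 0\right)\right) = \left(88 + k\right) \left(k - 5\right) = \left(88 + k\right) \left(-5 + k\right) = \left(-5 + k\right) \left(88 + k\right)$)
$\frac{17079}{-4263} + \frac{863}{P{\left(121 \right)}} = \frac{17079}{-4263} + \frac{863}{-440 + 121^{2} + 83 \cdot 121} = 17079 \left(- \frac{1}{4263}\right) + \frac{863}{-440 + 14641 + 10043} = - \frac{5693}{1421} + \frac{863}{24244} = - \frac{4717061}{1187956}$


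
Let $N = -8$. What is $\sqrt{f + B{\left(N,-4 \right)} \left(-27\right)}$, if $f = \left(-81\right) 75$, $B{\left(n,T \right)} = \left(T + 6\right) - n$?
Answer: $3 i \sqrt{705} \approx 79.656 i$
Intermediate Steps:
$B{\left(n,T \right)} = 6 + T - n$ ($B{\left(n,T \right)} = \left(6 + T\right) - n = 6 + T - n$)
$f = -6075$
$\sqrt{f + B{\left(N,-4 \right)} \left(-27\right)} = \sqrt{-6075 + \left(6 - 4 - -8\right) \left(-27\right)} = \sqrt{-6075 + \left(6 - 4 + 8\right) \left(-27\right)} = \sqrt{-6075 + 10 \left(-27\right)} = \sqrt{-6075 - 270} = \sqrt{-6345} = 3 i \sqrt{705}$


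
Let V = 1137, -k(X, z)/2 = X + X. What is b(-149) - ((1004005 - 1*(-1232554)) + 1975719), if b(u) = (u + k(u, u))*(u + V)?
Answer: -3770642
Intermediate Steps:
k(X, z) = -4*X (k(X, z) = -2*(X + X) = -4*X)
b(u) = -3*u*(1137 + u) (b(u) = (u - 4*u)*(u + 1137) = (-3*u)*(1137 + u) = -3*u*(1137 + u))
b(-149) - ((1004005 - 1*(-1232554)) + 1975719) = 3*(-149)*(-1137 - 1*(-149)) - ((1004005 - 1*(-1232554)) + 1975719) = 3*(-149)*(-1137 + 149) - ((1004005 + 1232554) + 1975719) = 3*(-149)*(-988) - (2236559 + 1975719) = 441636 - 1*4212278 = 441636 - 4212278 = -3770642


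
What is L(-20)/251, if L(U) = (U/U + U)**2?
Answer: 361/251 ≈ 1.4382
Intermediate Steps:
L(U) = (1 + U)**2
L(-20)/251 = (1 - 20)**2/251 = (-19)**2*(1/251) = 361*(1/251) = 361/251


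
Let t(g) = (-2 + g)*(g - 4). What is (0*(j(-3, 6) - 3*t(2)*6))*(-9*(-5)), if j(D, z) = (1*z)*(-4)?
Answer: 0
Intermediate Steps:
t(g) = (-4 + g)*(-2 + g) (t(g) = (-2 + g)*(-4 + g) = (-4 + g)*(-2 + g))
j(D, z) = -4*z (j(D, z) = z*(-4) = -4*z)
(0*(j(-3, 6) - 3*t(2)*6))*(-9*(-5)) = (0*(-4*6 - 3*(8 + 2**2 - 6*2)*6))*(-9*(-5)) = (0*(-24 - 3*(8 + 4 - 12)*6))*45 = (0*(-24 - 3*0*6))*45 = (0*(-24 + 0*6))*45 = (0*(-24 + 0))*45 = (0*(-24))*45 = 0*45 = 0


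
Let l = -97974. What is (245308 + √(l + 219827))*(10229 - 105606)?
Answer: -23396741116 - 95377*√121853 ≈ -2.3430e+10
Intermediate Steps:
(245308 + √(l + 219827))*(10229 - 105606) = (245308 + √(-97974 + 219827))*(10229 - 105606) = (245308 + √121853)*(-95377) = -23396741116 - 95377*√121853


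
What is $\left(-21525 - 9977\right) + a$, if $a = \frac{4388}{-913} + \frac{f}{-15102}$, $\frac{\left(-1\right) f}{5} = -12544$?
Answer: $- \frac{217238538094}{6894063} \approx -31511.0$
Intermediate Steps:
$f = 62720$ ($f = \left(-5\right) \left(-12544\right) = 62720$)
$a = - \frac{61765468}{6894063}$ ($a = \frac{4388}{-913} + \frac{62720}{-15102} = 4388 \left(- \frac{1}{913}\right) + 62720 \left(- \frac{1}{15102}\right) = - \frac{4388}{913} - \frac{31360}{7551} = - \frac{61765468}{6894063} \approx -8.9592$)
$\left(-21525 - 9977\right) + a = \left(-21525 - 9977\right) - \frac{61765468}{6894063} = -31502 - \frac{61765468}{6894063} = - \frac{217238538094}{6894063}$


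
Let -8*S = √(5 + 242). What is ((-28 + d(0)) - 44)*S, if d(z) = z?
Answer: 9*√247 ≈ 141.45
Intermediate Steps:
S = -√247/8 (S = -√(5 + 242)/8 = -√247/8 ≈ -1.9645)
((-28 + d(0)) - 44)*S = ((-28 + 0) - 44)*(-√247/8) = (-28 - 44)*(-√247/8) = -(-9)*√247 = 9*√247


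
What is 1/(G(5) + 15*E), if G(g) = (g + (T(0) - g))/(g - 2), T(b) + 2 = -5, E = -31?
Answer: -3/1402 ≈ -0.0021398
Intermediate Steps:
T(b) = -7 (T(b) = -2 - 5 = -7)
G(g) = -7/(-2 + g) (G(g) = (g + (-7 - g))/(g - 2) = -7/(-2 + g))
1/(G(5) + 15*E) = 1/(-7/(-2 + 5) + 15*(-31)) = 1/(-7/3 - 465) = 1/(-1402/3) = -3/1402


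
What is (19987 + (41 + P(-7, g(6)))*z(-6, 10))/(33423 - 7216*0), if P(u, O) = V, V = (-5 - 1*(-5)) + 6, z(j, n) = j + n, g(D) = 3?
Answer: 6725/11141 ≈ 0.60363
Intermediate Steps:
V = 6 (V = (-5 + 5) + 6 = 0 + 6 = 6)
P(u, O) = 6
(19987 + (41 + P(-7, g(6)))*z(-6, 10))/(33423 - 7216*0) = (19987 + (41 + 6)*(-6 + 10))/(33423 - 7216*0) = (19987 + 47*4)/(33423 + 0) = (19987 + 188)/33423 = 20175*(1/33423) = 6725/11141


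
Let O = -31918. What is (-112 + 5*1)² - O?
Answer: 43367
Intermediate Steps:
(-112 + 5*1)² - O = (-112 + 5*1)² - 1*(-31918) = (-112 + 5)² + 31918 = (-107)² + 31918 = 11449 + 31918 = 43367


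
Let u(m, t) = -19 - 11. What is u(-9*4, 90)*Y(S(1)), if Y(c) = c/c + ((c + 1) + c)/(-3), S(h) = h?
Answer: 0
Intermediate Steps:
u(m, t) = -30
Y(c) = 2/3 - 2*c/3 (Y(c) = 1 + ((1 + c) + c)*(-1/3) = 1 + (1 + 2*c)*(-1/3) = 1 + (-1/3 - 2*c/3) = 2/3 - 2*c/3)
u(-9*4, 90)*Y(S(1)) = -30*(2/3 - 2/3*1) = -30*(2/3 - 2/3) = -30*0 = 0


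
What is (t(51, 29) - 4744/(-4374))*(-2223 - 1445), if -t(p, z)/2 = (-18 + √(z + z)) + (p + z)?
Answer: 986017088/2187 + 7336*√58 ≈ 5.0672e+5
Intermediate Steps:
t(p, z) = 36 - 2*p - 2*z - 2*√2*√z (t(p, z) = -2*((-18 + √(z + z)) + (p + z)) = -2*((-18 + √(2*z)) + (p + z)) = -2*((-18 + √2*√z) + (p + z)) = -2*(-18 + p + z + √2*√z) = 36 - 2*p - 2*z - 2*√2*√z)
(t(51, 29) - 4744/(-4374))*(-2223 - 1445) = ((36 - 2*51 - 2*29 - 2*√2*√29) - 4744/(-4374))*(-2223 - 1445) = ((36 - 102 - 58 - 2*√58) - 4744*(-1/4374))*(-3668) = ((-124 - 2*√58) + 2372/2187)*(-3668) = (-268816/2187 - 2*√58)*(-3668) = 986017088/2187 + 7336*√58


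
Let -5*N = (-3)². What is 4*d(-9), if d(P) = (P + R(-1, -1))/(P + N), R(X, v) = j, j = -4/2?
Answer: 110/27 ≈ 4.0741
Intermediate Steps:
j = -2 (j = -4*½ = -2)
R(X, v) = -2
N = -9/5 (N = -⅕*(-3)² = -⅕*9 = -9/5 ≈ -1.8000)
d(P) = (-2 + P)/(-9/5 + P) (d(P) = (P - 2)/(P - 9/5) = (-2 + P)/(-9/5 + P))
4*d(-9) = 4*(5*(-2 - 9)/(-9 + 5*(-9))) = 4*(5*(-11)/(-9 - 45)) = 4*(5*(-11)/(-54)) = 4*(5*(-1/54)*(-11)) = 4*(55/54) = 110/27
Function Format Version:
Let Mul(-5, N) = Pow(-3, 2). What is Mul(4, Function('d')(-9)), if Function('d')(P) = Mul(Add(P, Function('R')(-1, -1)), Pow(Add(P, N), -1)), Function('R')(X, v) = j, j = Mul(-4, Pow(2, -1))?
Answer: Rational(110, 27) ≈ 4.0741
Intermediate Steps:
j = -2 (j = Mul(-4, Rational(1, 2)) = -2)
Function('R')(X, v) = -2
N = Rational(-9, 5) (N = Mul(Rational(-1, 5), Pow(-3, 2)) = Mul(Rational(-1, 5), 9) = Rational(-9, 5) ≈ -1.8000)
Function('d')(P) = Mul(Pow(Add(Rational(-9, 5), P), -1), Add(-2, P)) (Function('d')(P) = Mul(Add(P, -2), Pow(Add(P, Rational(-9, 5)), -1)) = Mul(Add(-2, P), Pow(Add(Rational(-9, 5), P), -1)) = Mul(Pow(Add(Rational(-9, 5), P), -1), Add(-2, P)))
Mul(4, Function('d')(-9)) = Mul(4, Mul(5, Pow(Add(-9, Mul(5, -9)), -1), Add(-2, -9))) = Mul(4, Mul(5, Pow(Add(-9, -45), -1), -11)) = Mul(4, Mul(5, Pow(-54, -1), -11)) = Mul(4, Mul(5, Rational(-1, 54), -11)) = Mul(4, Rational(55, 54)) = Rational(110, 27)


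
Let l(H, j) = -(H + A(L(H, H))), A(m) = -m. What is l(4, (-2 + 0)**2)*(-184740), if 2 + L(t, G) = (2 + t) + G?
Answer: -738960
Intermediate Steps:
L(t, G) = G + t (L(t, G) = -2 + ((2 + t) + G) = -2 + (2 + G + t) = G + t)
l(H, j) = H (l(H, j) = -(H - (H + H)) = -(H - 2*H) = -(-1)*H = H)
l(4, (-2 + 0)**2)*(-184740) = 4*(-184740) = -738960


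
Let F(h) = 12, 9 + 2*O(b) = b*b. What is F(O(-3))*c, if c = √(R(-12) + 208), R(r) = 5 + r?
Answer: 12*√201 ≈ 170.13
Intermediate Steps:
O(b) = -9/2 + b²/2 (O(b) = -9/2 + (b*b)/2 = -9/2 + b²/2)
c = √201 (c = √((5 - 12) + 208) = √(-7 + 208) = √201 ≈ 14.177)
F(O(-3))*c = 12*√201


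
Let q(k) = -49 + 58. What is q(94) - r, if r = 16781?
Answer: -16772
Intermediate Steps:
q(k) = 9
q(94) - r = 9 - 1*16781 = 9 - 16781 = -16772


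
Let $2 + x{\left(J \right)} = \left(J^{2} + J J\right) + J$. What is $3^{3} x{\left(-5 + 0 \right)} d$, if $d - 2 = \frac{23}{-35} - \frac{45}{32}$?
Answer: $- \frac{82431}{1120} \approx -73.599$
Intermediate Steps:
$x{\left(J \right)} = -2 + J + 2 J^{2}$ ($x{\left(J \right)} = -2 + \left(\left(J^{2} + J J\right) + J\right) = -2 + \left(\left(J^{2} + J^{2}\right) + J\right) = -2 + \left(2 J^{2} + J\right) = -2 + \left(J + 2 J^{2}\right) = -2 + J + 2 J^{2}$)
$d = - \frac{71}{1120}$ ($d = 2 + \left(\frac{23}{-35} - \frac{45}{32}\right) = 2 + \left(23 \left(- \frac{1}{35}\right) - \frac{45}{32}\right) = 2 - \frac{2311}{1120} = - \frac{71}{1120} \approx -0.063393$)
$3^{3} x{\left(-5 + 0 \right)} d = 3^{3} \left(-2 + \left(-5 + 0\right) + 2 \left(-5 + 0\right)^{2}\right) \left(- \frac{71}{1120}\right) = 27 \left(-2 - 5 + 2 \left(-5\right)^{2}\right) \left(- \frac{71}{1120}\right) = 27 \left(-2 - 5 + 2 \cdot 25\right) \left(- \frac{71}{1120}\right) = 27 \left(-2 - 5 + 50\right) \left(- \frac{71}{1120}\right) = 27 \cdot 43 \left(- \frac{71}{1120}\right) = 1161 \left(- \frac{71}{1120}\right) = - \frac{82431}{1120}$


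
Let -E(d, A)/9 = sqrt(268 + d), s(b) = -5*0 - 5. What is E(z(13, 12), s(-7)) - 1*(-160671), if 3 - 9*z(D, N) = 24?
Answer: 160671 - 3*sqrt(2391) ≈ 1.6052e+5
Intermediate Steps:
z(D, N) = -7/3 (z(D, N) = 1/3 - 1/9*24 = 1/3 - 8/3 = -7/3)
s(b) = -5 (s(b) = 0 - 5 = -5)
E(d, A) = -9*sqrt(268 + d)
E(z(13, 12), s(-7)) - 1*(-160671) = -9*sqrt(268 - 7/3) - 1*(-160671) = -3*sqrt(2391) + 160671 = 160671 - 3*sqrt(2391)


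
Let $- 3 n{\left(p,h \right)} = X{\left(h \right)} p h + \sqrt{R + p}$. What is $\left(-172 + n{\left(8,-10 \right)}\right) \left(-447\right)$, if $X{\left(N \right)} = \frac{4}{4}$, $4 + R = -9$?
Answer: $64964 + 149 i \sqrt{5} \approx 64964.0 + 333.17 i$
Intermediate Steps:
$R = -13$ ($R = -4 - 9 = -13$)
$X{\left(N \right)} = 1$ ($X{\left(N \right)} = 4 \cdot \frac{1}{4} = 1$)
$n{\left(p,h \right)} = - \frac{\sqrt{-13 + p}}{3} - \frac{h p}{3}$ ($n{\left(p,h \right)} = - \frac{1 p h + \sqrt{-13 + p}}{3} = - \frac{p h + \sqrt{-13 + p}}{3} = - \frac{h p + \sqrt{-13 + p}}{3} = - \frac{\sqrt{-13 + p} + h p}{3} = - \frac{\sqrt{-13 + p}}{3} - \frac{h p}{3}$)
$\left(-172 + n{\left(8,-10 \right)}\right) \left(-447\right) = \left(-172 - \left(- \frac{80}{3} + \frac{\sqrt{-13 + 8}}{3}\right)\right) \left(-447\right) = \left(-172 + \left(- \frac{\sqrt{-5}}{3} + \frac{80}{3}\right)\right) \left(-447\right) = \left(-172 + \left(- \frac{i \sqrt{5}}{3} + \frac{80}{3}\right)\right) \left(-447\right) = \left(-172 + \left(\frac{80}{3} - \frac{i \sqrt{5}}{3}\right)\right) \left(-447\right) = \left(- \frac{436}{3} - \frac{i \sqrt{5}}{3}\right) \left(-447\right) = 64964 + 149 i \sqrt{5}$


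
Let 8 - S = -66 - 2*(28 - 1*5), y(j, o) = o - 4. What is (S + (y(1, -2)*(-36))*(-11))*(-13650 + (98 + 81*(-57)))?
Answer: 40989264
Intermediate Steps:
y(j, o) = -4 + o
S = 120 (S = 8 - (-66 - 2*(28 - 1*5)) = 8 - (-66 - 2*(28 - 5)) = 8 - (-66 - 2*23) = 8 - (-66 - 46) = 8 - 1*(-112) = 8 + 112 = 120)
(S + (y(1, -2)*(-36))*(-11))*(-13650 + (98 + 81*(-57))) = (120 + ((-4 - 2)*(-36))*(-11))*(-13650 + (98 + 81*(-57))) = (120 - 6*(-36)*(-11))*(-13650 + (98 - 4617)) = (120 + 216*(-11))*(-13650 - 4519) = (120 - 2376)*(-18169) = -2256*(-18169) = 40989264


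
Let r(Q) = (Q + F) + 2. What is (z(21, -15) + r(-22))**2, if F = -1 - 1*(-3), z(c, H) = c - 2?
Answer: 1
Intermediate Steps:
z(c, H) = -2 + c
F = 2 (F = -1 + 3 = 2)
r(Q) = 4 + Q (r(Q) = (Q + 2) + 2 = (2 + Q) + 2 = 4 + Q)
(z(21, -15) + r(-22))**2 = ((-2 + 21) + (4 - 22))**2 = (19 - 18)**2 = 1**2 = 1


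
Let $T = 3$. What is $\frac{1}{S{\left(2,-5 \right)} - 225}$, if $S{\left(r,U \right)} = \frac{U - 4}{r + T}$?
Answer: $- \frac{5}{1134} \approx -0.0044092$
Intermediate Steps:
$S{\left(r,U \right)} = \frac{-4 + U}{3 + r}$ ($S{\left(r,U \right)} = \frac{U - 4}{r + 3} = \frac{-4 + U}{3 + r}$)
$\frac{1}{S{\left(2,-5 \right)} - 225} = \frac{1}{\frac{-4 - 5}{3 + 2} - 225} = \frac{1}{\frac{1}{5} \left(-9\right) - 225} = \frac{1}{- \frac{9}{5} - 225} = \frac{1}{- \frac{1134}{5}} = - \frac{5}{1134}$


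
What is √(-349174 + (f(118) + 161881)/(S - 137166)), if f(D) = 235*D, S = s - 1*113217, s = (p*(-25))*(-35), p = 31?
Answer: I*√17404318174422774/223258 ≈ 590.91*I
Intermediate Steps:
s = 27125 (s = (31*(-25))*(-35) = -775*(-35) = 27125)
S = -86092 (S = 27125 - 1*113217 = 27125 - 113217 = -86092)
√(-349174 + (f(118) + 161881)/(S - 137166)) = √(-349174 + (235*118 + 161881)/(-86092 - 137166)) = √(-349174 + (27730 + 161881)/(-223258)) = √(-349174 + 189611*(-1/223258)) = √(-349174 - 189611/223258) = √(-77956078503/223258) = I*√17404318174422774/223258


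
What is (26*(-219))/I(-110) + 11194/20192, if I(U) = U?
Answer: 29051147/555280 ≈ 52.318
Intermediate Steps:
(26*(-219))/I(-110) + 11194/20192 = (26*(-219))/(-110) + 11194/20192 = -5694*(-1/110) + 11194*(1/20192) = 2847/55 + 5597/10096 = 29051147/555280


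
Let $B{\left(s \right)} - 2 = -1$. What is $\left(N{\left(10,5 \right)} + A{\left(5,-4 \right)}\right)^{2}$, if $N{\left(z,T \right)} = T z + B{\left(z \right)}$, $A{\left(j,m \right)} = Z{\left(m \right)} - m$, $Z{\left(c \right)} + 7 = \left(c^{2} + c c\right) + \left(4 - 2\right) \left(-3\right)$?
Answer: $5476$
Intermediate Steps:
$Z{\left(c \right)} = -13 + 2 c^{2}$ ($Z{\left(c \right)} = -7 + \left(\left(c^{2} + c c\right) + \left(4 - 2\right) \left(-3\right)\right) = -7 + \left(\left(c^{2} + c^{2}\right) + 2 \left(-3\right)\right) = -7 + \left(2 c^{2} - 6\right) = -7 + \left(-6 + 2 c^{2}\right) = -13 + 2 c^{2}$)
$B{\left(s \right)} = 1$ ($B{\left(s \right)} = 2 - 1 = 1$)
$A{\left(j,m \right)} = -13 - m + 2 m^{2}$ ($A{\left(j,m \right)} = \left(-13 + 2 m^{2}\right) - m = -13 - m + 2 m^{2}$)
$N{\left(z,T \right)} = 1 + T z$ ($N{\left(z,T \right)} = T z + 1 = 1 + T z$)
$\left(N{\left(10,5 \right)} + A{\left(5,-4 \right)}\right)^{2} = \left(\left(1 + 5 \cdot 10\right) - \left(9 - 32\right)\right)^{2} = \left(\left(1 + 50\right) + \left(-13 + 4 + 2 \cdot 16\right)\right)^{2} = \left(51 + \left(-13 + 4 + 32\right)\right)^{2} = \left(51 + 23\right)^{2} = 74^{2} = 5476$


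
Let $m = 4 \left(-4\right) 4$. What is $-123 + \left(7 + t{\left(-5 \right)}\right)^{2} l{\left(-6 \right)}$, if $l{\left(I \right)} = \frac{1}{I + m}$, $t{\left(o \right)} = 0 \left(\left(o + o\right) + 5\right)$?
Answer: $- \frac{1237}{10} \approx -123.7$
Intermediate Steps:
$m = -64$ ($m = \left(-16\right) 4 = -64$)
$t{\left(o \right)} = 0$ ($t{\left(o \right)} = 0 \left(2 o + 5\right) = 0 \left(5 + 2 o\right) = 0$)
$l{\left(I \right)} = \frac{1}{-64 + I}$ ($l{\left(I \right)} = \frac{1}{I - 64} = \frac{1}{-64 + I}$)
$-123 + \left(7 + t{\left(-5 \right)}\right)^{2} l{\left(-6 \right)} = -123 + \frac{\left(7 + 0\right)^{2}}{-64 - 6} = -123 + \frac{7^{2}}{-70} = -123 + 49 \left(- \frac{1}{70}\right) = -123 - \frac{7}{10} = - \frac{1237}{10}$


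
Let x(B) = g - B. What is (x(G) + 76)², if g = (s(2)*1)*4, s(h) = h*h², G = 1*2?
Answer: 11236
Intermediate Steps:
G = 2
s(h) = h³
g = 32 (g = (2³*1)*4 = (8*1)*4 = 8*4 = 32)
x(B) = 32 - B
(x(G) + 76)² = ((32 - 1*2) + 76)² = ((32 - 2) + 76)² = (30 + 76)² = 106² = 11236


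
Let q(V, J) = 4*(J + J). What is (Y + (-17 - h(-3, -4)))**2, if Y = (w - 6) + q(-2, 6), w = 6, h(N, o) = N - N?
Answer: 961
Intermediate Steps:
h(N, o) = 0
q(V, J) = 8*J (q(V, J) = 4*(2*J) = 8*J)
Y = 48 (Y = (6 - 6) + 8*6 = 0 + 48 = 48)
(Y + (-17 - h(-3, -4)))**2 = (48 + (-17 - 1*0))**2 = (48 + (-17 + 0))**2 = (48 - 17)**2 = 31**2 = 961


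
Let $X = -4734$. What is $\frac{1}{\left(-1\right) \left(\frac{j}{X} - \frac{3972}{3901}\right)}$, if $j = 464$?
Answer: $\frac{9233667}{10306756} \approx 0.89588$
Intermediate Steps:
$\frac{1}{\left(-1\right) \left(\frac{j}{X} - \frac{3972}{3901}\right)} = \frac{1}{\left(-1\right) \left(\frac{464}{-4734} - \frac{3972}{3901}\right)} = \frac{1}{\left(-1\right) \left(464 \left(- \frac{1}{4734}\right) - \frac{3972}{3901}\right)} = \frac{1}{\left(-1\right) \left(- \frac{232}{2367} - \frac{3972}{3901}\right)} = \frac{1}{\left(-1\right) \left(- \frac{10306756}{9233667}\right)} = \frac{1}{\frac{10306756}{9233667}} = \frac{9233667}{10306756}$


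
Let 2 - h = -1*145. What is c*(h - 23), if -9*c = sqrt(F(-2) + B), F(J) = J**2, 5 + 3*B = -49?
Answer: -124*I*sqrt(14)/9 ≈ -51.552*I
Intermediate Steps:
B = -18 (B = -5/3 + (1/3)*(-49) = -5/3 - 49/3 = -18)
h = 147 (h = 2 - (-1)*145 = 2 - 1*(-145) = 2 + 145 = 147)
c = -I*sqrt(14)/9 (c = -sqrt((-2)**2 - 18)/9 = -sqrt(4 - 18)/9 = -I*sqrt(14)/9 ≈ -0.41574*I)
c*(h - 23) = (-I*sqrt(14)/9)*(147 - 23) = -I*sqrt(14)/9*124 = -124*I*sqrt(14)/9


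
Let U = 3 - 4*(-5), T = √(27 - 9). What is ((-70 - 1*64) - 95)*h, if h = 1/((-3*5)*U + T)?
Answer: 26335/39669 + 229*√2/39669 ≈ 0.67203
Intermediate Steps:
T = 3*√2 (T = √18 = 3*√2 ≈ 4.2426)
U = 23 (U = 3 + 20 = 23)
h = 1/(-345 + 3*√2) (h = 1/(-3*5*23 + 3*√2) = 1/(-15*23 + 3*√2) = 1/(-345 + 3*√2) ≈ -0.0029346)
((-70 - 1*64) - 95)*h = ((-70 - 1*64) - 95)*(-115/39669 - √2/39669) = ((-70 - 64) - 95)*(-115/39669 - √2/39669) = (-134 - 95)*(-115/39669 - √2/39669) = -229*(-115/39669 - √2/39669) = 26335/39669 + 229*√2/39669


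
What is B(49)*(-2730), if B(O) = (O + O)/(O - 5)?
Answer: -66885/11 ≈ -6080.5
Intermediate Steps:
B(O) = 2*O/(-5 + O) (B(O) = (2*O)/(-5 + O) = 2*O/(-5 + O))
B(49)*(-2730) = (2*49/(-5 + 49))*(-2730) = (2*49/44)*(-2730) = (2*49*(1/44))*(-2730) = (49/22)*(-2730) = -66885/11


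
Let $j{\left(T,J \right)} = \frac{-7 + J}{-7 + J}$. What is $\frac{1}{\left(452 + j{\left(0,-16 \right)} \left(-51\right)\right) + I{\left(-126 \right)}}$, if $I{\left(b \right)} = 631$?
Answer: $\frac{1}{1032} \approx 0.00096899$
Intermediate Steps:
$j{\left(T,J \right)} = 1$
$\frac{1}{\left(452 + j{\left(0,-16 \right)} \left(-51\right)\right) + I{\left(-126 \right)}} = \frac{1}{\left(452 + 1 \left(-51\right)\right) + 631} = \frac{1}{\left(452 - 51\right) + 631} = \frac{1}{401 + 631} = \frac{1}{1032}$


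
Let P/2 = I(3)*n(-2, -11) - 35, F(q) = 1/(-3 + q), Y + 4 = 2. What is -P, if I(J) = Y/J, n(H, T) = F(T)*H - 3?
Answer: 1390/21 ≈ 66.190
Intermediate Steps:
Y = -2 (Y = -4 + 2 = -2)
n(H, T) = -3 + H/(-3 + T) (n(H, T) = H/(-3 + T) - 3 = -3 + H/(-3 + T))
I(J) = -2/J
P = -1390/21 (P = 2*((-2/3)*((9 - 2 - 3*(-11))/(-3 - 11)) - 35) = 2*((-2*1/3)*((9 - 2 + 33)/(-14)) - 35) = 2*(-(-1)*40/21 - 35) = 2*(-2/3*(-20/7) - 35) = 2*(40/21 - 35) = 2*(-695/21) = -1390/21 ≈ -66.190)
-P = -1*(-1390/21) = 1390/21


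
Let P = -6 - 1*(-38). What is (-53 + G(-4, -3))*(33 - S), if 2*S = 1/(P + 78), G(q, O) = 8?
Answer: -65331/44 ≈ -1484.8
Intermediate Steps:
P = 32 (P = -6 + 38 = 32)
S = 1/220 (S = 1/(2*(32 + 78)) = (½)/110 = (½)*(1/110) = 1/220 ≈ 0.0045455)
(-53 + G(-4, -3))*(33 - S) = (-53 + 8)*(33 - 1*1/220) = -45*(33 - 1/220) = -45*7259/220 = -65331/44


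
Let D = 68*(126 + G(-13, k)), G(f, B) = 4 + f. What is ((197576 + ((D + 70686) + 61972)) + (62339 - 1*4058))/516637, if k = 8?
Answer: 396471/516637 ≈ 0.76741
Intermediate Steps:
D = 7956 (D = 68*(126 + (4 - 13)) = 68*(126 - 9) = 68*117 = 7956)
((197576 + ((D + 70686) + 61972)) + (62339 - 1*4058))/516637 = ((197576 + ((7956 + 70686) + 61972)) + (62339 - 1*4058))/516637 = ((197576 + (78642 + 61972)) + (62339 - 4058))*(1/516637) = ((197576 + 140614) + 58281)*(1/516637) = (338190 + 58281)*(1/516637) = 396471*(1/516637) = 396471/516637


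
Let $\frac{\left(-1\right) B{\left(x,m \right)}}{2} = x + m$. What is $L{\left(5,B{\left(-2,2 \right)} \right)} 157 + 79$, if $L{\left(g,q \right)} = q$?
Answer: $79$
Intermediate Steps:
$B{\left(x,m \right)} = - 2 m - 2 x$ ($B{\left(x,m \right)} = - 2 \left(x + m\right) = - 2 \left(m + x\right) = - 2 m - 2 x$)
$L{\left(5,B{\left(-2,2 \right)} \right)} 157 + 79 = \left(\left(-2\right) 2 - -4\right) 157 + 79 = \left(-4 + 4\right) 157 + 79 = 0 \cdot 157 + 79 = 0 + 79 = 79$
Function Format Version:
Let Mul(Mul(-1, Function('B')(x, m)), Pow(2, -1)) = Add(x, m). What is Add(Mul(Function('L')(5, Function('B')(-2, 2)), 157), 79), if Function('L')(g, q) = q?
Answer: 79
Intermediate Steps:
Function('B')(x, m) = Add(Mul(-2, m), Mul(-2, x)) (Function('B')(x, m) = Mul(-2, Add(x, m)) = Mul(-2, Add(m, x)) = Add(Mul(-2, m), Mul(-2, x)))
Add(Mul(Function('L')(5, Function('B')(-2, 2)), 157), 79) = Add(Mul(Add(Mul(-2, 2), Mul(-2, -2)), 157), 79) = Add(Mul(Add(-4, 4), 157), 79) = Add(Mul(0, 157), 79) = Add(0, 79) = 79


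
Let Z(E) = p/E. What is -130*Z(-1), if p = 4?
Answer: 520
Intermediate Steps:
Z(E) = 4/E
-130*Z(-1) = -520/(-1) = -520*(-1) = -130*(-4) = 520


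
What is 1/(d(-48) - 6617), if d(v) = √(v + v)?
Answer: -6617/43784785 - 4*I*√6/43784785 ≈ -0.00015113 - 2.2378e-7*I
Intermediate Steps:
d(v) = √2*√v (d(v) = √(2*v) = √2*√v)
1/(d(-48) - 6617) = 1/(√2*√(-48) - 6617) = 1/(√2*(4*I*√3) - 6617) = 1/(4*I*√6 - 6617) = 1/(-6617 + 4*I*√6)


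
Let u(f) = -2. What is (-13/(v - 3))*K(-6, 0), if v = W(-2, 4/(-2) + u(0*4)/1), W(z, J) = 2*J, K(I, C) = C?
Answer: 0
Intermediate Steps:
v = -8 (v = 2*(4/(-2) - 2/1) = 2*(4*(-1/2) - 2*1) = 2*(-2 - 2) = 2*(-4) = -8)
(-13/(v - 3))*K(-6, 0) = -13/(-8 - 3)*0 = -13/(-11)*0 = -13*(-1/11)*0 = (13/11)*0 = 0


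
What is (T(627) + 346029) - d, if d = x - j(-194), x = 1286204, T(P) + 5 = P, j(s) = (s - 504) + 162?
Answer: -940089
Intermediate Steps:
j(s) = -342 + s (j(s) = (-504 + s) + 162 = -342 + s)
T(P) = -5 + P
d = 1286740 (d = 1286204 - (-342 - 194) = 1286204 - 1*(-536) = 1286204 + 536 = 1286740)
(T(627) + 346029) - d = ((-5 + 627) + 346029) - 1*1286740 = (622 + 346029) - 1286740 = 346651 - 1286740 = -940089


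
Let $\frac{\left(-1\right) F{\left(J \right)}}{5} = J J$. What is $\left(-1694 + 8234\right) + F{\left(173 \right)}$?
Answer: $-143105$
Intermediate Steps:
$F{\left(J \right)} = - 5 J^{2}$ ($F{\left(J \right)} = - 5 J J = - 5 J^{2}$)
$\left(-1694 + 8234\right) + F{\left(173 \right)} = \left(-1694 + 8234\right) - 5 \cdot 173^{2} = 6540 - 149645 = -143105$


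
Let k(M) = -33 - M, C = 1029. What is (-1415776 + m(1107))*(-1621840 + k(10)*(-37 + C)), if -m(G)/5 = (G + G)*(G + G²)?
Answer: 22602841495929216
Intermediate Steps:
m(G) = -10*G*(G + G²) (m(G) = -5*(G + G)*(G + G²) = -5*2*G*(G + G²) = -10*G*(G + G²))
(-1415776 + m(1107))*(-1621840 + k(10)*(-37 + C)) = (-1415776 + 10*1107²*(-1 - 1*1107))*(-1621840 + (-33 - 1*10)*(-37 + 1029)) = (-1415776 + 10*1225449*(-1 - 1107))*(-1621840 + (-33 - 10)*992) = (-1415776 + 10*1225449*(-1108))*(-1621840 - 43*992) = (-1415776 - 13577974920)*(-1621840 - 42656) = -13579390696*(-1664496) = 22602841495929216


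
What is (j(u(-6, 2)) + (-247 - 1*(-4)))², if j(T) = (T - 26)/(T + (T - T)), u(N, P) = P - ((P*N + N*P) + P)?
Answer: 8508889/144 ≈ 59090.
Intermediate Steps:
u(N, P) = -2*N*P (u(N, P) = P - ((N*P + N*P) + P) = P - (2*N*P + P) = P - (P + 2*N*P) = P + (-P - 2*N*P) = -2*N*P)
j(T) = (-26 + T)/T (j(T) = (-26 + T)/(T + 0) = (-26 + T)/T)
(j(u(-6, 2)) + (-247 - 1*(-4)))² = ((-26 - 2*(-6)*2)/((-2*(-6)*2)) + (-247 - 1*(-4)))² = ((-26 + 24)/24 + (-247 + 4))² = ((1/24)*(-2) - 243)² = (-1/12 - 243)² = (-2917/12)² = 8508889/144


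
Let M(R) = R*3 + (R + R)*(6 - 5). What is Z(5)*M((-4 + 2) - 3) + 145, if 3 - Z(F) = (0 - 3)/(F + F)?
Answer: 125/2 ≈ 62.500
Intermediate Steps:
M(R) = 5*R (M(R) = 3*R + (2*R)*1 = 3*R + 2*R = 5*R)
Z(F) = 3 + 3/(2*F) (Z(F) = 3 - (0 - 3)/(F + F) = 3 - (-3)/(2*F) = 3 + 3/(2*F))
Z(5)*M((-4 + 2) - 3) + 145 = (3 + (3/2)/5)*(5*((-4 + 2) - 3)) + 145 = (3 + (3/2)*(⅕))*(5*(-2 - 3)) + 145 = (3 + 3/10)*(5*(-5)) + 145 = (33/10)*(-25) + 145 = -165/2 + 145 = 125/2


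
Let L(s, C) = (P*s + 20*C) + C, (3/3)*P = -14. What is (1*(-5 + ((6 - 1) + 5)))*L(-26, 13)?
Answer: 3185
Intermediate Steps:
P = -14
L(s, C) = -14*s + 21*C (L(s, C) = (-14*s + 20*C) + C = -14*s + 21*C)
(1*(-5 + ((6 - 1) + 5)))*L(-26, 13) = (1*(-5 + ((6 - 1) + 5)))*(-14*(-26) + 21*13) = (1*(-5 + (5 + 5)))*(364 + 273) = (1*(-5 + 10))*637 = (1*5)*637 = 5*637 = 3185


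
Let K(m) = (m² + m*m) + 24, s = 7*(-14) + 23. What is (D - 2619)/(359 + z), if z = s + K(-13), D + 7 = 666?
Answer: -980/323 ≈ -3.0341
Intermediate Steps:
D = 659 (D = -7 + 666 = 659)
s = -75 (s = -98 + 23 = -75)
K(m) = 24 + 2*m² (K(m) = (m² + m²) + 24 = 2*m² + 24 = 24 + 2*m²)
z = 287 (z = -75 + (24 + 2*(-13)²) = -75 + (24 + 2*169) = -75 + (24 + 338) = -75 + 362 = 287)
(D - 2619)/(359 + z) = (659 - 2619)/(359 + 287) = -1960/646 = -1960*1/646 = -980/323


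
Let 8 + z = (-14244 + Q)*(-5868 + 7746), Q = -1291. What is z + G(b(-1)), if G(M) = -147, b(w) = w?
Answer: -29174885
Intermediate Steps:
z = -29174738 (z = -8 + (-14244 - 1291)*(-5868 + 7746) = -8 - 15535*1878 = -8 - 29174730 = -29174738)
z + G(b(-1)) = -29174738 - 147 = -29174885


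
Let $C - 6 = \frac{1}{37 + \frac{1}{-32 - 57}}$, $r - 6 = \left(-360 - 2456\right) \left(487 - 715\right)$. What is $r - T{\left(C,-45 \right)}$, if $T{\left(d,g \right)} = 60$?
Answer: $641994$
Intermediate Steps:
$r = 642054$ ($r = 6 + \left(-360 - 2456\right) \left(487 - 715\right) = 6 - -642048 = 6 + 642048 = 642054$)
$C = \frac{19841}{3292}$ ($C = 6 + \frac{1}{37 + \frac{1}{-32 - 57}} = 6 + \frac{1}{37 + \frac{1}{-89}} = 6 + \frac{1}{37 - \frac{1}{89}} = 6 + \frac{1}{\frac{3292}{89}} = 6 + \frac{89}{3292} = \frac{19841}{3292} \approx 6.027$)
$r - T{\left(C,-45 \right)} = 642054 - 60 = 641994$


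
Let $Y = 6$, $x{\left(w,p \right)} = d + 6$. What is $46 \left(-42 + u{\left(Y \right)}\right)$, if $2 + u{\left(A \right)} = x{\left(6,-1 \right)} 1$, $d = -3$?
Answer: $-1886$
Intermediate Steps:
$x{\left(w,p \right)} = 3$ ($x{\left(w,p \right)} = -3 + 6 = 3$)
$u{\left(A \right)} = 1$ ($u{\left(A \right)} = -2 + 3 \cdot 1 = -2 + 3 = 1$)
$46 \left(-42 + u{\left(Y \right)}\right) = 46 \left(-42 + 1\right) = 46 \left(-41\right) = -1886$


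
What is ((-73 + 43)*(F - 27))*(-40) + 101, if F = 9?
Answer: -21499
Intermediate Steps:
((-73 + 43)*(F - 27))*(-40) + 101 = ((-73 + 43)*(9 - 27))*(-40) + 101 = -30*(-18)*(-40) + 101 = 540*(-40) + 101 = -21600 + 101 = -21499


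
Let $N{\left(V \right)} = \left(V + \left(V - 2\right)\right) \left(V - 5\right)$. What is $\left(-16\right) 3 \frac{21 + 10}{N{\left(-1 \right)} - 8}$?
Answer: $-93$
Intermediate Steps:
$N{\left(V \right)} = \left(-5 + V\right) \left(-2 + 2 V\right)$ ($N{\left(V \right)} = \left(V + \left(-2 + V\right)\right) \left(-5 + V\right) = \left(-2 + 2 V\right) \left(-5 + V\right) = \left(-5 + V\right) \left(-2 + 2 V\right)$)
$\left(-16\right) 3 \frac{21 + 10}{N{\left(-1 \right)} - 8} = \left(-16\right) 3 \frac{21 + 10}{\left(10 - -12 + 2 \left(-1\right)^{2}\right) - 8} = - 48 \frac{31}{\left(10 + 12 + 2 \cdot 1\right) - 8} = - 48 \frac{31}{\left(10 + 12 + 2\right) - 8} = - 48 \frac{31}{24 - 8} = - 48 \cdot \frac{31}{16} = - 48 \cdot 31 \cdot \frac{1}{16} = \left(-48\right) \frac{31}{16} = -93$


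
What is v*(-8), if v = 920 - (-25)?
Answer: -7560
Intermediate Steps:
v = 945 (v = 920 - 1*(-25) = 920 + 25 = 945)
v*(-8) = 945*(-8) = -7560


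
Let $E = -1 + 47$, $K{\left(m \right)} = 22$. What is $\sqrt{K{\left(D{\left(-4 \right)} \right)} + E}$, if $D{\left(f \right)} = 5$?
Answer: $2 \sqrt{17} \approx 8.2462$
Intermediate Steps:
$E = 46$
$\sqrt{K{\left(D{\left(-4 \right)} \right)} + E} = \sqrt{22 + 46} = \sqrt{68} = 2 \sqrt{17}$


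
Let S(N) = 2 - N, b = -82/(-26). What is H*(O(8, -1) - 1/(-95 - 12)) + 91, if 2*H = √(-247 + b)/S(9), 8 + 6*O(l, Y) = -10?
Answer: 91 + 160*I*√41210/9737 ≈ 91.0 + 3.3358*I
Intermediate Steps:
O(l, Y) = -3 (O(l, Y) = -4/3 + (⅙)*(-10) = -4/3 - 5/3 = -3)
b = 41/13 (b = -82*(-1/26) = 41/13 ≈ 3.1538)
H = -I*√41210/182 (H = (√(-247 + 41/13)/(2 - 1*9))/2 = (√(-3170/13)/(2 - 9))/2 = ((I*√41210/13)/(-7))/2 = ((I*√41210/13)*(-⅐))/2 = (-I*√41210/91)/2 = -I*√41210/182 ≈ -1.1154*I)
H*(O(8, -1) - 1/(-95 - 12)) + 91 = (-I*√41210/182)*(-3 - 1/(-95 - 12)) + 91 = (-I*√41210/182)*(-3 - 1/(-107)) + 91 = (-I*√41210/182)*(-3 - 1*(-1/107)) + 91 = (-I*√41210/182)*(-3 + 1/107) + 91 = -I*√41210/182*(-320/107) + 91 = 160*I*√41210/9737 + 91 = 91 + 160*I*√41210/9737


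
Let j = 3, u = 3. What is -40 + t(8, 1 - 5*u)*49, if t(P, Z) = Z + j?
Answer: -579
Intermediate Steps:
t(P, Z) = 3 + Z (t(P, Z) = Z + 3 = 3 + Z)
-40 + t(8, 1 - 5*u)*49 = -40 + (3 + (1 - 5*3))*49 = -40 + (3 + (1 - 15))*49 = -40 + (3 - 14)*49 = -40 - 11*49 = -40 - 539 = -579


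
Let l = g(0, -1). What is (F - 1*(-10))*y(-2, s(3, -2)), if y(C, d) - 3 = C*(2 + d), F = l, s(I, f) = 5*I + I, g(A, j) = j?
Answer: -333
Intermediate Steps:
s(I, f) = 6*I
l = -1
F = -1
y(C, d) = 3 + C*(2 + d)
(F - 1*(-10))*y(-2, s(3, -2)) = (-1 - 1*(-10))*(3 + 2*(-2) - 12*3) = (-1 + 10)*(3 - 4 - 2*18) = 9*(3 - 4 - 36) = 9*(-37) = -333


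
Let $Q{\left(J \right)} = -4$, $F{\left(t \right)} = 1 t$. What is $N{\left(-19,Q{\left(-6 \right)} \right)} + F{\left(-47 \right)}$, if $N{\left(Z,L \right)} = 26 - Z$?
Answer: $-2$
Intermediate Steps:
$F{\left(t \right)} = t$
$N{\left(-19,Q{\left(-6 \right)} \right)} + F{\left(-47 \right)} = \left(26 - -19\right) - 47 = \left(26 + 19\right) - 47 = 45 - 47 = -2$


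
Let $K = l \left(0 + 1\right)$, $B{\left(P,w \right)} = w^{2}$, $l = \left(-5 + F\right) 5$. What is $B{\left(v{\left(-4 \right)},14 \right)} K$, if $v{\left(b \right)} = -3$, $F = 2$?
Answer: $-2940$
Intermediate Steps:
$l = -15$ ($l = \left(-5 + 2\right) 5 = \left(-3\right) 5 = -15$)
$K = -15$ ($K = - 15 \left(0 + 1\right) = \left(-15\right) 1 = -15$)
$B{\left(v{\left(-4 \right)},14 \right)} K = 14^{2} \left(-15\right) = 196 \left(-15\right) = -2940$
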